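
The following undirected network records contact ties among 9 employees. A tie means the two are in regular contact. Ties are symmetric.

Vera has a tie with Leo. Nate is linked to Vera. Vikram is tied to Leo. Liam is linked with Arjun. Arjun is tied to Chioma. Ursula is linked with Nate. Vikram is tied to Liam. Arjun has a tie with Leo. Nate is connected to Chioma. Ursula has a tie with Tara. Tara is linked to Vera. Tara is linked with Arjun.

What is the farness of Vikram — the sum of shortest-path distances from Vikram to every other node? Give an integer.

Distances from Vikram: Arjun:2, Chioma:3, Leo:1, Liam:1, Nate:3, Tara:3, Ursula:4, Vera:2.
Sum = 2 + 3 + 1 + 1 + 3 + 3 + 4 + 2 = 19.

19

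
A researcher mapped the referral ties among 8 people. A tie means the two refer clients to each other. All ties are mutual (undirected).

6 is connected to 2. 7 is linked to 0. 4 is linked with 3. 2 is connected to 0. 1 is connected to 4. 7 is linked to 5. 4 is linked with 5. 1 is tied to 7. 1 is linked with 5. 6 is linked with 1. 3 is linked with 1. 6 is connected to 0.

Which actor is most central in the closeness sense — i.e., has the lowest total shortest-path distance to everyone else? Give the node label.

1

Farness (sum of distances to all others) for each node — 0:13, 1:9, 2:15, 3:14, 4:13, 5:12, 6:11, 7:11.
The smallest farness is 9, for 1, so 1 has the highest closeness.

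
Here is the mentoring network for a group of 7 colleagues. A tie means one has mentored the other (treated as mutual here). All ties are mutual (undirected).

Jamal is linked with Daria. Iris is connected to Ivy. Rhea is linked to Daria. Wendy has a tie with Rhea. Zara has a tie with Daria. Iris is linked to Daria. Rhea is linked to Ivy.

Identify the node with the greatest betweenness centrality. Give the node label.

Daria

Unnormalized betweenness of each node: Daria:10, Iris:3/2, Ivy:1, Jamal:0, Rhea:13/2, Wendy:0, Zara:0.
Daria has the largest value, 10, making it the main broker — the node through which the most shortest paths run.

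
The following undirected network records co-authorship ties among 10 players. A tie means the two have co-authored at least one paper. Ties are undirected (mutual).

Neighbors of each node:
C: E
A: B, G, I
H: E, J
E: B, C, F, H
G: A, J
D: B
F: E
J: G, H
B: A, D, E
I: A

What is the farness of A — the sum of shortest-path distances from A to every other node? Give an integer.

18

Distances from A: B:1, C:3, D:2, E:2, F:3, G:1, H:3, I:1, J:2.
Sum = 1 + 3 + 2 + 2 + 3 + 1 + 3 + 1 + 2 = 18.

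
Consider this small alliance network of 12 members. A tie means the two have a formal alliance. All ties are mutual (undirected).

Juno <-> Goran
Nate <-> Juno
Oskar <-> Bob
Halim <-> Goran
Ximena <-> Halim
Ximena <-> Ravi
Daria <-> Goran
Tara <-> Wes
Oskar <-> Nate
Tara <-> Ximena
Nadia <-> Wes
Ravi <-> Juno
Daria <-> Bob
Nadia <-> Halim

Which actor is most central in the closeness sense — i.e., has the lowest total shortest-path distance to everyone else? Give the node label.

Farness (sum of distances to all others) for each node — Bob:34, Daria:28, Goran:22, Halim:23, Juno:24, Nadia:30, Nate:30, Oskar:36, Ravi:26, Tara:32, Wes:36, Ximena:25.
The smallest farness is 22, for Goran, so Goran has the highest closeness.

Goran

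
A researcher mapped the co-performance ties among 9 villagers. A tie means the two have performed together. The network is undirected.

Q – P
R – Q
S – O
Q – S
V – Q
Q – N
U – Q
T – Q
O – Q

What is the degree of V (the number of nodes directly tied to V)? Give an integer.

1

V is directly tied to Q. That is 1 neighbor, so the degree of V is 1.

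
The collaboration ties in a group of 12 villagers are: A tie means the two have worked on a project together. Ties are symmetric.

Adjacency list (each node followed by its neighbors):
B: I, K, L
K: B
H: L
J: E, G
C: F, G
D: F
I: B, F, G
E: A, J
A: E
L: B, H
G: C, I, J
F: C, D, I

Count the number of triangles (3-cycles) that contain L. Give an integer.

0

L's neighbors are B and H, but none of them are tied to each other, so no triangle contains L.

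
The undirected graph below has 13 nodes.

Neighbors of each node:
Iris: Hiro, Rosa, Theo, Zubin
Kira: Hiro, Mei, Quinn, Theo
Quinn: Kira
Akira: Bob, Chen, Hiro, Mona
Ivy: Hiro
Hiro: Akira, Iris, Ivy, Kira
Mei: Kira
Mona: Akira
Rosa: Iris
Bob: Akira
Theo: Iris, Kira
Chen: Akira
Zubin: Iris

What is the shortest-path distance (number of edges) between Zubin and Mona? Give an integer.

One shortest route is Zubin – Iris – Hiro – Akira – Mona, which uses 4 edges, and at distance 3 from Zubin we only reach {Akira, Ivy, Kira}, which does not include Mona. So d(Zubin,Mona) = 4.

4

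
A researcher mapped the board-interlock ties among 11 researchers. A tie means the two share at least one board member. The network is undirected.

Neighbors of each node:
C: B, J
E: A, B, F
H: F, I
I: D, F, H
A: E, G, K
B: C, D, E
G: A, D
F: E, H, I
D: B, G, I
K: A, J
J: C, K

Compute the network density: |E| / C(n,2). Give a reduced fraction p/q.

There are 14 edges and 11 nodes, so the maximum possible is C(11,2) = 55.
Density = 14/55.

14/55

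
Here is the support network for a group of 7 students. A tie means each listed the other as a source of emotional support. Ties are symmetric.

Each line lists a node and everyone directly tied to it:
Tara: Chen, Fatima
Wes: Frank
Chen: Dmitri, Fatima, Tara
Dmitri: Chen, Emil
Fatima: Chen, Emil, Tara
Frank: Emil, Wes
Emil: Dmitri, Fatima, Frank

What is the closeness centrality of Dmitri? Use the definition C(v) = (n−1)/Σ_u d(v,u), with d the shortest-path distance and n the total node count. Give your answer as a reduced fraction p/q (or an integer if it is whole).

6/11

Distances from Dmitri: Chen:1, Emil:1, Fatima:2, Frank:2, Tara:2, Wes:3. Sum = 11.
n = 7, so closeness = 6/11.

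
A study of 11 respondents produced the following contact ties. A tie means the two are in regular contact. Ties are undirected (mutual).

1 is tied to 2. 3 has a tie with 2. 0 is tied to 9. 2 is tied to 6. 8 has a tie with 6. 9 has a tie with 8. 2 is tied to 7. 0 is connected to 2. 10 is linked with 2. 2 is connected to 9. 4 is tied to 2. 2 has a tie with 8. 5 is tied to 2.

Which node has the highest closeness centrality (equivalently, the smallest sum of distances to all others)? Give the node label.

2

Farness (sum of distances to all others) for each node — 0:18, 1:19, 2:10, 3:19, 4:19, 5:19, 6:18, 7:19, 8:17, 9:17, 10:19.
The smallest farness is 10, for 2, so 2 has the highest closeness.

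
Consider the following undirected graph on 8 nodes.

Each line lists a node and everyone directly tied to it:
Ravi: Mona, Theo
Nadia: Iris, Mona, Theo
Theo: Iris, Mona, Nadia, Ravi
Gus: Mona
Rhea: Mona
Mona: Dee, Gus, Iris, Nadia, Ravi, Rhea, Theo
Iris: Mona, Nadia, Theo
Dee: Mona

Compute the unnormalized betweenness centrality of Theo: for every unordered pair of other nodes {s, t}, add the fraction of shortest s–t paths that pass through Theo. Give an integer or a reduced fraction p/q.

1

Pairs whose geodesics pass through Theo — Nadia–Ravi: 1/2; Ravi–Iris: 1/2.
All other pairs contribute 0.
Summing the contributions gives betweenness(Theo) = 1.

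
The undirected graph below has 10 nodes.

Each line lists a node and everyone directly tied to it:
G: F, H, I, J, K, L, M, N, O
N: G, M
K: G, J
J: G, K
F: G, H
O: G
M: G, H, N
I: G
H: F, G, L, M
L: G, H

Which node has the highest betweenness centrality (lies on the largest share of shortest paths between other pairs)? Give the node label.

G

Unnormalized betweenness of each node: F:0, G:29, H:3/2, I:0, J:0, K:0, L:0, M:1/2, N:0, O:0.
G has the largest value, 29, making it the main broker — the node through which the most shortest paths run.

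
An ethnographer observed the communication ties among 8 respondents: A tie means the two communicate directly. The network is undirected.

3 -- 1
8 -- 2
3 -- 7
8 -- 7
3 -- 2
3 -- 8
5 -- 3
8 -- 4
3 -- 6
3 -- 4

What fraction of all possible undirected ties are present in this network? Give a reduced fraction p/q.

There are 10 edges and 8 nodes, so the maximum possible is C(8,2) = 28.
Density = 10/28 = 5/14.

5/14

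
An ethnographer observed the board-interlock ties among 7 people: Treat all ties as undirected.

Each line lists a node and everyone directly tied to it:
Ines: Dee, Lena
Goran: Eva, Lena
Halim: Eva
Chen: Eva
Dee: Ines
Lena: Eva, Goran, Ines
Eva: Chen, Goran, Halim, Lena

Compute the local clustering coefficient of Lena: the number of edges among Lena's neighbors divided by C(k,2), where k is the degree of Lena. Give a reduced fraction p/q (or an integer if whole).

1/3

Lena's neighbors: Eva, Goran, and Ines (k = 3).
Possible neighbor pairs: C(3,2) = 3. Edges among them: Eva–Goran → e = 1.
Clustering(Lena) = 1/3.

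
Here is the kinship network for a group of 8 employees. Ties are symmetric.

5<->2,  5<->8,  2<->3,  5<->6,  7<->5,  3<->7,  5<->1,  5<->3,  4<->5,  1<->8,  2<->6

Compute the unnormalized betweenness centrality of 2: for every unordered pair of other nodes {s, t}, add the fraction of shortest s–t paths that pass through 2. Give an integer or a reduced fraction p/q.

1/2

Pairs whose geodesics pass through 2 — 3–6: 1/2.
All other pairs contribute 0.
Summing the contributions gives betweenness(2) = 1/2.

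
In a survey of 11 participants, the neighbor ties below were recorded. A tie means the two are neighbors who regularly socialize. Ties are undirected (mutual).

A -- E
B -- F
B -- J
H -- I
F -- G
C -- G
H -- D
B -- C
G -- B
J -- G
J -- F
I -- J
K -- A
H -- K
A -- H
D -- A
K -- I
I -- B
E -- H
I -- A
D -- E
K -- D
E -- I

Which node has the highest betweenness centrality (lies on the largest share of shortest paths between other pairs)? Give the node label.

Unnormalized betweenness of each node: A:7/4, B:13, C:0, D:1/4, E:3/2, F:0, G:1, H:7/4, I:101/4, J:6, K:3/2.
I has the largest value, 101/4, making it the main broker — the node through which the most shortest paths run.

I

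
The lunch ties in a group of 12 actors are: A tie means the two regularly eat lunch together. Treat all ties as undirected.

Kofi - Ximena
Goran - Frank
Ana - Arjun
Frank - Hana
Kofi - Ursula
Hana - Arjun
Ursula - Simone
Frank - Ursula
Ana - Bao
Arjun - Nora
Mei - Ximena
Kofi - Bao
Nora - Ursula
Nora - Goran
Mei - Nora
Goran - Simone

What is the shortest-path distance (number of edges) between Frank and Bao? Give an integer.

3

One shortest route is Frank – Ursula – Kofi – Bao, which uses 3 edges, and at distance 2 from Frank we only reach {Arjun, Kofi, Nora, Simone}, which does not include Bao. So d(Frank,Bao) = 3.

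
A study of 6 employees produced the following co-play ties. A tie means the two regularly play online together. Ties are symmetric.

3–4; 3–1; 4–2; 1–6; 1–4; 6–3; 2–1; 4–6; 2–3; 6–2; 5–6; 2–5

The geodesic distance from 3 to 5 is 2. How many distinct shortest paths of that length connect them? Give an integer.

2

The shortest distance is 2. The length-2 paths are: 3–6–5; 3–2–5.
That gives 2 distinct shortest paths.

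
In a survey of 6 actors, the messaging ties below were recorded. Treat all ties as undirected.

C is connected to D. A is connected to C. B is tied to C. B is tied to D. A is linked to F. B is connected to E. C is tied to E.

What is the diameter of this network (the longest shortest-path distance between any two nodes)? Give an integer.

3

Eccentricity of each node (its greatest distance to any other): A:2, B:3, C:2, D:3, E:3, F:3.
The maximum eccentricity is 3, realized for instance by the pair E–F via E – C – A – F. So the diameter is 3.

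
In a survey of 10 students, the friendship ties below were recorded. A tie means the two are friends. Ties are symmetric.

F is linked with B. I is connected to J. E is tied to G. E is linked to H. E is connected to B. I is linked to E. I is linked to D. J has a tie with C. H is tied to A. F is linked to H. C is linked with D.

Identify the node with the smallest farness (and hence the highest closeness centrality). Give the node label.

Farness (sum of distances to all others) for each node — A:27, B:21, C:29, D:23, E:15, F:25, G:23, H:19, I:17, J:23.
The smallest farness is 15, for E, so E has the highest closeness.

E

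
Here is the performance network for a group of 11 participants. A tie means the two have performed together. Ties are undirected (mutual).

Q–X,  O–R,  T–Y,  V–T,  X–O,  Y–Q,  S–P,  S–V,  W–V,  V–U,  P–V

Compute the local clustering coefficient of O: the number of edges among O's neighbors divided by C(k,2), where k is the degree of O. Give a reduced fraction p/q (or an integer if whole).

O's neighbors: R and X (k = 2).
Possible neighbor pairs: C(2,2) = 1. Edges among them: none → e = 0.
Clustering(O) = 0/1.

0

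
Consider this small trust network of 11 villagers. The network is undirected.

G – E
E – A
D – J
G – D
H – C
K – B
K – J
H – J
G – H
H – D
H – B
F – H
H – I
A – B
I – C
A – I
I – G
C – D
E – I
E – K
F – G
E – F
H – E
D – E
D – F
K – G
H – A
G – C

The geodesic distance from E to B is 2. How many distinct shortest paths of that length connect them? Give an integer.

The shortest distance is 2. The length-2 paths are: E–H–B; E–A–B; E–K–B.
That gives 3 distinct shortest paths.

3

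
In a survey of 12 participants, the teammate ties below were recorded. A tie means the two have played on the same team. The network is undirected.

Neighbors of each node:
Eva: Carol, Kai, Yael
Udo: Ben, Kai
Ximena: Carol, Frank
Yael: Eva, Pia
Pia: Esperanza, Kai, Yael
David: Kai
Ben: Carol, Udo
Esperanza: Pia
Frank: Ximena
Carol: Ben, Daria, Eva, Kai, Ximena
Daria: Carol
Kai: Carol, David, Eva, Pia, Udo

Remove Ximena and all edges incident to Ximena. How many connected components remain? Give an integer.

2

Without Ximena, the remaining ties split the others into: {Ben, Carol, Daria, David, Esperanza, Eva, Kai, Pia, Udo, Yael}; {Frank}.
That's 2 separate components.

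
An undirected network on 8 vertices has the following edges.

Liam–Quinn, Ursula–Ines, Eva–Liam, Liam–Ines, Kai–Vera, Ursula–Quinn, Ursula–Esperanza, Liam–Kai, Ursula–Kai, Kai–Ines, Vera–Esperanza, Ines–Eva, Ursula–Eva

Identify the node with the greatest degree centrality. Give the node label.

Ursula

Degrees — Esperanza:2, Eva:3, Ines:4, Kai:4, Liam:4, Quinn:2, Ursula:5, Vera:2.
The maximum is 5, attained only by Ursula.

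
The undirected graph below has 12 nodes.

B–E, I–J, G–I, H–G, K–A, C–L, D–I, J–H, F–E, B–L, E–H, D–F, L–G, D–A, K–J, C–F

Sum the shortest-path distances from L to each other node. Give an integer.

25

Distances from L: A:4, B:1, C:1, D:3, E:2, F:2, G:1, H:2, I:2, J:3, K:4.
Sum = 4 + 1 + 1 + 3 + 2 + 2 + 1 + 2 + 2 + 3 + 4 = 25.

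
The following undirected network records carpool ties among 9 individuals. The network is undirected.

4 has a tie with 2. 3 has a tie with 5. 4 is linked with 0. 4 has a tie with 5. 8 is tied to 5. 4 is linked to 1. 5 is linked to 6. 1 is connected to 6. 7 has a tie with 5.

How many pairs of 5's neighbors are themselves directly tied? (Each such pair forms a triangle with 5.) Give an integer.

0

5's neighbors are 3, 4, 6, 7, and 8, but none of them are tied to each other, so no triangle contains 5.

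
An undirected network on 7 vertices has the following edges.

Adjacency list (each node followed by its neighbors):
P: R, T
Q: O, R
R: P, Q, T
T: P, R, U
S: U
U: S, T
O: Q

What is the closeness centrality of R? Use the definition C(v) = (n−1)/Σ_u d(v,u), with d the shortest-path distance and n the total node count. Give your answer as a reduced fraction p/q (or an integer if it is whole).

Distances from R: O:2, P:1, Q:1, S:3, T:1, U:2. Sum = 10.
n = 7, so closeness = 6/10 = 3/5.

3/5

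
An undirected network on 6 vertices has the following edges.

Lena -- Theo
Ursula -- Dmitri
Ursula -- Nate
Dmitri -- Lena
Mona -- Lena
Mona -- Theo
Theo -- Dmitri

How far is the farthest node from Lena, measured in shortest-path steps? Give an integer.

Distances from Lena: Dmitri:1, Mona:1, Nate:3, Theo:1, Ursula:2.
The largest is 3 (to Nate), so the eccentricity of Lena is 3.

3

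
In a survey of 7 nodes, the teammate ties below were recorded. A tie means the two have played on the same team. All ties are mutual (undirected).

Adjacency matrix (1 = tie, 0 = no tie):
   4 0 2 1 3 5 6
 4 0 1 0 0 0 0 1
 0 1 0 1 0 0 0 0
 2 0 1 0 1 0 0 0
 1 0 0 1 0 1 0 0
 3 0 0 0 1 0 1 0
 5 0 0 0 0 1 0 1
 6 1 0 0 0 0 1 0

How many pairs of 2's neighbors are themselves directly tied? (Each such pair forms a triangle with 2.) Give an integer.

2's neighbors are 0 and 1, but none of them are tied to each other, so no triangle contains 2.

0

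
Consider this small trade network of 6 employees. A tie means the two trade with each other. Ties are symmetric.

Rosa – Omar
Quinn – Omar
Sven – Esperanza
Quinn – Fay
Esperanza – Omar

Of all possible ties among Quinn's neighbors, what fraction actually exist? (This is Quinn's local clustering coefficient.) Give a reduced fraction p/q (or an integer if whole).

Quinn's neighbors: Fay and Omar (k = 2).
Possible neighbor pairs: C(2,2) = 1. Edges among them: none → e = 0.
Clustering(Quinn) = 0/1.

0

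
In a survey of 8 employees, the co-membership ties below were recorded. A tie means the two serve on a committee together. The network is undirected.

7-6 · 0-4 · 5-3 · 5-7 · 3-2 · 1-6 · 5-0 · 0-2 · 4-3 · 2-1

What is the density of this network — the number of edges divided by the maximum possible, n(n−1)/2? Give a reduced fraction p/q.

5/14

There are 10 edges and 8 nodes, so the maximum possible is C(8,2) = 28.
Density = 10/28 = 5/14.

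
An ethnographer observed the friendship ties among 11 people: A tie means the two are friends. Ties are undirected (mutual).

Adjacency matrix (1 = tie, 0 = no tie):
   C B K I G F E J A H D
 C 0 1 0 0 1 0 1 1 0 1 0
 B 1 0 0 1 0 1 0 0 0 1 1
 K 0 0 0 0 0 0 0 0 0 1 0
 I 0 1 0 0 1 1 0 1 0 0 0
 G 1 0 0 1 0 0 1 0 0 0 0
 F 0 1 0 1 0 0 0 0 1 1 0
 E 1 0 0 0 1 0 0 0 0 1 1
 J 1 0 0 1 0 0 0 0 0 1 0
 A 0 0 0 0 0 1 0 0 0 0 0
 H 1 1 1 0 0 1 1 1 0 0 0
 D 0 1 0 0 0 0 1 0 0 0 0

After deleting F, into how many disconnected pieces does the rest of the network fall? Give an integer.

2

Without F, the remaining ties split the others into: {B, C, D, E, G, H, I, J, K}; {A}.
That's 2 separate components.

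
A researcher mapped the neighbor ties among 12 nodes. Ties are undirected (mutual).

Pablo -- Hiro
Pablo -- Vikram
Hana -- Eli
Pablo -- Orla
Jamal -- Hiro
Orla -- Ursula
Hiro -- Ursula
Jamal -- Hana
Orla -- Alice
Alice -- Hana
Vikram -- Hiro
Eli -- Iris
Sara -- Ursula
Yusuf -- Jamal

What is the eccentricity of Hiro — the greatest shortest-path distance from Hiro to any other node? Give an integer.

4

Distances from Hiro: Alice:3, Eli:3, Hana:2, Iris:4, Jamal:1, Orla:2, Pablo:1, Sara:2, Ursula:1, Vikram:1, Yusuf:2.
The largest is 4 (to Iris), so the eccentricity of Hiro is 4.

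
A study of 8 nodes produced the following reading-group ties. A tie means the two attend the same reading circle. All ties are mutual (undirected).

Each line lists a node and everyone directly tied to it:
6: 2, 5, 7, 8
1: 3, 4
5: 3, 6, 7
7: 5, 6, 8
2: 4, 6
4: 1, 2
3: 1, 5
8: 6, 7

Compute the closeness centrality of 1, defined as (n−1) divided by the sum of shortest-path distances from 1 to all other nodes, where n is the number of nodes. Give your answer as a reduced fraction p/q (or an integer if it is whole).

7/16

Distances from 1: 2:2, 3:1, 4:1, 5:2, 6:3, 7:3, 8:4. Sum = 16.
n = 8, so closeness = 7/16.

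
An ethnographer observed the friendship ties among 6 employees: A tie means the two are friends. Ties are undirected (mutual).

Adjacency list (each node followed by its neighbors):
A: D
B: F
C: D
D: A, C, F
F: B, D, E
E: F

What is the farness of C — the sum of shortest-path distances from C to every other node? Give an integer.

11

Distances from C: A:2, B:3, D:1, E:3, F:2.
Sum = 2 + 3 + 1 + 3 + 2 = 11.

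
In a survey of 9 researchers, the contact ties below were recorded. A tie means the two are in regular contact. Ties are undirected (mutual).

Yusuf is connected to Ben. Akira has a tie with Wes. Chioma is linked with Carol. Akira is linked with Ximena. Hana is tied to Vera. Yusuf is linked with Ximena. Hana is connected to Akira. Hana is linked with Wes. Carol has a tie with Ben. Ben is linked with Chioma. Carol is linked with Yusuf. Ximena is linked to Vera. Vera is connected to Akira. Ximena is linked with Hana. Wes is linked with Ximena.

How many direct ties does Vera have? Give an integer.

3

Vera is directly tied to Akira, Hana, and Ximena. That is 3 neighbors, so the degree of Vera is 3.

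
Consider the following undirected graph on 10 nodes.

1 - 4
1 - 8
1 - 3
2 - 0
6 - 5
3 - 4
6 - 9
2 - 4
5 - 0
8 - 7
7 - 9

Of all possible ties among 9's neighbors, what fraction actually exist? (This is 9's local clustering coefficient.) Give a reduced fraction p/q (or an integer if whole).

9's neighbors: 6 and 7 (k = 2).
Possible neighbor pairs: C(2,2) = 1. Edges among them: none → e = 0.
Clustering(9) = 0/1.

0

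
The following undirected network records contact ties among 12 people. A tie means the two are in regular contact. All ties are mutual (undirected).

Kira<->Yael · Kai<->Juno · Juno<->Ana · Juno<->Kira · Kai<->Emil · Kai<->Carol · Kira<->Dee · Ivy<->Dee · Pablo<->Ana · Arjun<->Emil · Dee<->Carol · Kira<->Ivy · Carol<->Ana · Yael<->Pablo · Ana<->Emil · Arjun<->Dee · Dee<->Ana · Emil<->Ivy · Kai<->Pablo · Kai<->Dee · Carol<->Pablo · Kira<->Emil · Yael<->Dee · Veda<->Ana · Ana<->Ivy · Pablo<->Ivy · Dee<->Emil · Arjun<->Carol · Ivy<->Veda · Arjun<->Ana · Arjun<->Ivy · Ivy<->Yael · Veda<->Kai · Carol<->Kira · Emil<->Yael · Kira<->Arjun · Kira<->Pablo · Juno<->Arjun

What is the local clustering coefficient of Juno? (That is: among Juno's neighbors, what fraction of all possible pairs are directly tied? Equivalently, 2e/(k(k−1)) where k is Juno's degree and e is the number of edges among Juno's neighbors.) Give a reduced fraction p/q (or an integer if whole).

1/3

Juno's neighbors: Ana, Arjun, Kai, and Kira (k = 4).
Possible neighbor pairs: C(4,2) = 6. Edges among them: Ana–Arjun, Arjun–Kira → e = 2.
Clustering(Juno) = 2/6 = 1/3.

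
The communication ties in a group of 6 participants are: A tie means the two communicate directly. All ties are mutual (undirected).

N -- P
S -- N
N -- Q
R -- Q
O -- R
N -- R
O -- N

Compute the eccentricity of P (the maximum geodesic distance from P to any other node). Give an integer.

Distances from P: N:1, O:2, Q:2, R:2, S:2.
The largest is 2 (to R, S, Q, and O), so the eccentricity of P is 2.

2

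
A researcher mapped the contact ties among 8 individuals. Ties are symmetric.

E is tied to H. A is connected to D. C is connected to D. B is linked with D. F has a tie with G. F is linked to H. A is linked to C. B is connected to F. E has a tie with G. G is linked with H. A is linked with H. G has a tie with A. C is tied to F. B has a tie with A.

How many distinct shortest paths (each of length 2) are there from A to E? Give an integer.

2

The shortest distance is 2. The length-2 paths are: A–G–E; A–H–E.
That gives 2 distinct shortest paths.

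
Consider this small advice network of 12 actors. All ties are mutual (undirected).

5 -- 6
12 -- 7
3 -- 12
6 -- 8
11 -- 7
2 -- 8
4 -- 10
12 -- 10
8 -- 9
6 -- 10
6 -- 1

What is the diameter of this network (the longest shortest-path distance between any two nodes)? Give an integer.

6

Eccentricity of each node (its greatest distance to any other): 1:5, 2:6, 3:5, 4:4, 5:5, 6:4, 7:5, 8:5, 9:6, 10:3, 11:6, 12:4.
The maximum eccentricity is 6, realized for instance by the pair 2–11 via 2 – 8 – 6 – 10 – 12 – 7 – 11. So the diameter is 6.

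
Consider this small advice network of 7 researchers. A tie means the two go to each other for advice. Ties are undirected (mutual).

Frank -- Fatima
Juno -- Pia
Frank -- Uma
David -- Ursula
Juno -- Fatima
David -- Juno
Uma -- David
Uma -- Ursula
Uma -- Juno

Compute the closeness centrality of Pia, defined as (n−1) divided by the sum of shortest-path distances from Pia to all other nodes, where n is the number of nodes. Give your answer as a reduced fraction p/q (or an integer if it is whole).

6/13

Distances from Pia: David:2, Fatima:2, Frank:3, Juno:1, Uma:2, Ursula:3. Sum = 13.
n = 7, so closeness = 6/13.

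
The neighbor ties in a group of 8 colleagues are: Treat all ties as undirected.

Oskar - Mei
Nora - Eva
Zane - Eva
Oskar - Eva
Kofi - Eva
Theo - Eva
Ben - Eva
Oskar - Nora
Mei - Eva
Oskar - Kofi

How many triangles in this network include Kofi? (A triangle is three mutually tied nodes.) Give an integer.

Kofi's neighbors: Eva and Oskar.
Neighbor pairs that are themselves tied: Kofi–Eva–Oskar. Each forms one triangle with Kofi, for 1 in total.

1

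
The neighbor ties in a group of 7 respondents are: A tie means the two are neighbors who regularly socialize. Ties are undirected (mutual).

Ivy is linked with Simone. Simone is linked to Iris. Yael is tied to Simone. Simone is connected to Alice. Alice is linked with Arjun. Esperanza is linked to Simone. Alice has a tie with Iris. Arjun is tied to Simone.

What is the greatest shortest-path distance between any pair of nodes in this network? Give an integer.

Eccentricity of each node (its greatest distance to any other): Alice:2, Arjun:2, Esperanza:2, Iris:2, Ivy:2, Simone:1, Yael:2.
The maximum eccentricity is 2, realized for instance by the pair Alice–Yael via Alice – Simone – Yael. So the diameter is 2.

2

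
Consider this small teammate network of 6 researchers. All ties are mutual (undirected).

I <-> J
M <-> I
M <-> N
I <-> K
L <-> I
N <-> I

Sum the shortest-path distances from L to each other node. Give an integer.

Distances from L: I:1, J:2, K:2, M:2, N:2.
Sum = 1 + 2 + 2 + 2 + 2 = 9.

9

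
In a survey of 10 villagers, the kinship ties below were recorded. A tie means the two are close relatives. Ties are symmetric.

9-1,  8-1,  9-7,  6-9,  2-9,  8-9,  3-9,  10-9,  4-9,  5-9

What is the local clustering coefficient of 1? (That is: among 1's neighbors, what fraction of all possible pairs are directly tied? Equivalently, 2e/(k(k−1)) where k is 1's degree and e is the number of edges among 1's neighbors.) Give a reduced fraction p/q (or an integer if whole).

1

1's neighbors: 8 and 9 (k = 2).
Possible neighbor pairs: C(2,2) = 1. Edges among them: 8–9 → e = 1.
Clustering(1) = 1/1.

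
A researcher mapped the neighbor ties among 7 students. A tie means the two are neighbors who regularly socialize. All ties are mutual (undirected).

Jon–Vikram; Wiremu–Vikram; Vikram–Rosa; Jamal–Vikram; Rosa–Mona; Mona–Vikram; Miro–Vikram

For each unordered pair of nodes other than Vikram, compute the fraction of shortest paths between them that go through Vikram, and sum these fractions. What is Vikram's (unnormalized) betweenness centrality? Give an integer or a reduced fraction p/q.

Pairs whose geodesics pass through Vikram — Jon–Rosa: 1; Jon–Miro: 1; Jon–Mona: 1; Jon–Jamal: 1; Jon–Wiremu: 1; Rosa–Miro: 1; Rosa–Jamal: 1; Rosa–Wiremu: 1; Miro–Mona: 1; Miro–Jamal: 1; Miro–Wiremu: 1; Mona–Jamal: 1; Mona–Wiremu: 1; Jamal–Wiremu: 1.
All other pairs contribute 0.
Summing the contributions gives betweenness(Vikram) = 14.

14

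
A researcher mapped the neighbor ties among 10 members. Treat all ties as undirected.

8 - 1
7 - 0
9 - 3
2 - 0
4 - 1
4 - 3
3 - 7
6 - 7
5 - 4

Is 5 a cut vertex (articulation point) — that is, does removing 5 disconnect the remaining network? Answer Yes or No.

No

Even without 5, every remaining node can still reach every other (the residual graph is connected), so 5 is not a cut vertex.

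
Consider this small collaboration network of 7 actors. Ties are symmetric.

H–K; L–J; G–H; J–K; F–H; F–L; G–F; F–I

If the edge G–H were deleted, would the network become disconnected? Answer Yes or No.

Even without that edge, G still reaches H via G – F – H, so the network stays connected. Not a bridge.

No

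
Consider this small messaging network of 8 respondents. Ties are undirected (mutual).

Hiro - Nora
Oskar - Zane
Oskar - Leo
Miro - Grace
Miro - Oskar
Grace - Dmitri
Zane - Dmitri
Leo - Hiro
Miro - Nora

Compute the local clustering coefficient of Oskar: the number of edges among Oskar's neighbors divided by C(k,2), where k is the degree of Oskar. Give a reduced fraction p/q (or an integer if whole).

Oskar's neighbors: Leo, Miro, and Zane (k = 3).
Possible neighbor pairs: C(3,2) = 3. Edges among them: none → e = 0.
Clustering(Oskar) = 0/3 = 0.

0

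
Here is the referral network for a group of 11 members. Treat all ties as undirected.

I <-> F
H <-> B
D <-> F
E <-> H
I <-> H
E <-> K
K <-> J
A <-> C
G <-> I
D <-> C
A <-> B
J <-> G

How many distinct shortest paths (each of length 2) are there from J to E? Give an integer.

1

The shortest distance is 2, and the only length-2 path is J–K–E. So there is exactly 1 shortest path.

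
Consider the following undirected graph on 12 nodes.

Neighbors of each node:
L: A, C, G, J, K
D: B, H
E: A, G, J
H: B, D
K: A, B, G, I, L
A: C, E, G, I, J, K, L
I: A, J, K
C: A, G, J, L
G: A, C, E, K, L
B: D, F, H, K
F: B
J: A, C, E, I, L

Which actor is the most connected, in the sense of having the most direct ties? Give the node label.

A

Degrees — A:7, B:4, C:4, D:2, E:3, F:1, G:5, H:2, I:3, J:5, K:5, L:5.
The maximum is 7, attained only by A.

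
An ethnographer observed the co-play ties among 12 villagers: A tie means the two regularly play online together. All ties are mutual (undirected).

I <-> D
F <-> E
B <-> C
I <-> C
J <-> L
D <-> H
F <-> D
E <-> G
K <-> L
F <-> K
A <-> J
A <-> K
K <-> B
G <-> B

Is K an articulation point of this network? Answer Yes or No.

Removing K leaves {B, C, D, E, F, G, H, and I} with no path to {A, J, and L}, so the network splits into 2 components. K is a cut vertex.

Yes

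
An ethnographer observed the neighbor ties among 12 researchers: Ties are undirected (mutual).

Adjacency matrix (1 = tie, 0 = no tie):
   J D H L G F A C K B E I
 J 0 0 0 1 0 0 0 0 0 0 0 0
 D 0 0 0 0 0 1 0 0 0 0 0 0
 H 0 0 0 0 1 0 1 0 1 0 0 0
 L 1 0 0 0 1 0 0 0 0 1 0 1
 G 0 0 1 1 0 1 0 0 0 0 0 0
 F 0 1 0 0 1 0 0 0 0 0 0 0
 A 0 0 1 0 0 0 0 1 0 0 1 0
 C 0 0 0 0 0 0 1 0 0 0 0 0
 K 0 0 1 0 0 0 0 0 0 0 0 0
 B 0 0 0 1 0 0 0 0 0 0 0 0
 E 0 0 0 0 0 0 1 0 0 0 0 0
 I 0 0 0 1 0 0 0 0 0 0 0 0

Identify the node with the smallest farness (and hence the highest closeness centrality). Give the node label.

Farness (sum of distances to all others) for each node — A:29, B:35, C:39, D:39, E:39, F:29, G:21, H:23, I:35, J:35, K:33, L:25.
The smallest farness is 21, for G, so G has the highest closeness.

G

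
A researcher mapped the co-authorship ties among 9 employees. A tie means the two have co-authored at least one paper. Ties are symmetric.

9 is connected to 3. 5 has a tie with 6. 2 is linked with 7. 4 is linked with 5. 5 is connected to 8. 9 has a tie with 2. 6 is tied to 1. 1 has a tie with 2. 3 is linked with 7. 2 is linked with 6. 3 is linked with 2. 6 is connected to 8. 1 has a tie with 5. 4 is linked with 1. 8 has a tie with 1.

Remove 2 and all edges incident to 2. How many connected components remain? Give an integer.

2

Without 2, the remaining ties split the others into: {3, 7, 9}; {1, 4, 5, 6, 8}.
That's 2 separate components.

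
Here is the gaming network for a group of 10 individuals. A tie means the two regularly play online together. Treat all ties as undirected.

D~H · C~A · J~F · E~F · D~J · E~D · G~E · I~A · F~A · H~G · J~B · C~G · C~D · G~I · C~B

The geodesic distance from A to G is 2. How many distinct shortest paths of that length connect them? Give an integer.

2

The shortest distance is 2. The length-2 paths are: A–I–G; A–C–G.
That gives 2 distinct shortest paths.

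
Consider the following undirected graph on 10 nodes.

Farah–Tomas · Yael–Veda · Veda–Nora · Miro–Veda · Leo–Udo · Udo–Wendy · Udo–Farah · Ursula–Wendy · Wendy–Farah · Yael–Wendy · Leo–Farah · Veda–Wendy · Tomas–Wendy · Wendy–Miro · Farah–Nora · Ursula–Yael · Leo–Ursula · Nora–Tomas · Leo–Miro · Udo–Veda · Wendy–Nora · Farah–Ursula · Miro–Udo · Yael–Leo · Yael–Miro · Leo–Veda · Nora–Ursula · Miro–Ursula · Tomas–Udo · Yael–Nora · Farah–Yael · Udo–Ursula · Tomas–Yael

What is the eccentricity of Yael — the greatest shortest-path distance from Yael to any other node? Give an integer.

2

Distances from Yael: Farah:1, Leo:1, Miro:1, Nora:1, Tomas:1, Udo:2, Ursula:1, Veda:1, Wendy:1.
The largest is 2 (to Udo), so the eccentricity of Yael is 2.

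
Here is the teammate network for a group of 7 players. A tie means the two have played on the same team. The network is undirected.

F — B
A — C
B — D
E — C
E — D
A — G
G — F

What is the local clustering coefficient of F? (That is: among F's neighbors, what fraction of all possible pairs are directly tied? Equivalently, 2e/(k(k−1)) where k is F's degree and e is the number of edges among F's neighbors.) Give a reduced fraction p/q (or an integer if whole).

F's neighbors: B and G (k = 2).
Possible neighbor pairs: C(2,2) = 1. Edges among them: none → e = 0.
Clustering(F) = 0/1.

0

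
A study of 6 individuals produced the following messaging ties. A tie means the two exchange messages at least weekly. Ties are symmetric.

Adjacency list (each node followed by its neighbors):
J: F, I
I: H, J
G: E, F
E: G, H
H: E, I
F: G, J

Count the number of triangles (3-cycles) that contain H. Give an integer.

H's neighbors are E and I, but none of them are tied to each other, so no triangle contains H.

0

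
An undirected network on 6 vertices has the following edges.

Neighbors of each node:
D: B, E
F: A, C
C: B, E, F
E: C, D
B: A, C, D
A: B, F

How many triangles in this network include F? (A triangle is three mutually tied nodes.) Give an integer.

0

F's neighbors are A and C, but none of them are tied to each other, so no triangle contains F.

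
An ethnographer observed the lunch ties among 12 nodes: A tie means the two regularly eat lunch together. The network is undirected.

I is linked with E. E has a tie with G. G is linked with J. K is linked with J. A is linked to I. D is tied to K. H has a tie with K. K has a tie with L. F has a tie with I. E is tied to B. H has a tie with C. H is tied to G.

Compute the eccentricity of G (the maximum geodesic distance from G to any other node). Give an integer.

3

Distances from G: A:3, B:2, C:2, D:3, E:1, F:3, H:1, I:2, J:1, K:2, L:3.
The largest is 3 (to L, D, F, and A), so the eccentricity of G is 3.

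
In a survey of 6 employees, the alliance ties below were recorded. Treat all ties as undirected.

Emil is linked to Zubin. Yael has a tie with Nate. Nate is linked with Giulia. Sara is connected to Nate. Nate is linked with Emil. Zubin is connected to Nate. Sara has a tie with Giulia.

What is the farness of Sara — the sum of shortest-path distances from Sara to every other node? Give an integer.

Distances from Sara: Emil:2, Giulia:1, Nate:1, Yael:2, Zubin:2.
Sum = 2 + 1 + 1 + 2 + 2 = 8.

8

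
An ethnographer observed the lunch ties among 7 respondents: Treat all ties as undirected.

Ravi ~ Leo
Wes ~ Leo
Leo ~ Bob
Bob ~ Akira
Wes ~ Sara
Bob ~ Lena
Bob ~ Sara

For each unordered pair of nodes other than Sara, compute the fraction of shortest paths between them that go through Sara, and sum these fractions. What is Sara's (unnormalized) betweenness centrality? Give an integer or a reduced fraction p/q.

Pairs whose geodesics pass through Sara — Akira–Wes: 1/2; Wes–Bob: 1/2; Wes–Lena: 1/2.
All other pairs contribute 0.
Summing the contributions gives betweenness(Sara) = 3/2.

3/2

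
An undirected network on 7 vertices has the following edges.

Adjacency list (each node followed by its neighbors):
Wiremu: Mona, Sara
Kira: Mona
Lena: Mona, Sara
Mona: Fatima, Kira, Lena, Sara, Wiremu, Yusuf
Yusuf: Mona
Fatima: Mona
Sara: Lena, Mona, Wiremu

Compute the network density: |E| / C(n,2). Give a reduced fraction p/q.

There are 8 edges and 7 nodes, so the maximum possible is C(7,2) = 21.
Density = 8/21.

8/21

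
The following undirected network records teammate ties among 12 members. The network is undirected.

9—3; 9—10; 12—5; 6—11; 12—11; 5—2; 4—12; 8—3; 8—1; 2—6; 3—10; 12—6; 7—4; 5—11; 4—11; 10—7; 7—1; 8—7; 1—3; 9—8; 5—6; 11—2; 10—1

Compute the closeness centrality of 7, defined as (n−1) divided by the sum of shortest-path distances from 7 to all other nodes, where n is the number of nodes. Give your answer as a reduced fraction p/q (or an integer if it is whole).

11/21

Distances from 7: 1:1, 2:3, 3:2, 4:1, 5:3, 6:3, 8:1, 9:2, 10:1, 11:2, 12:2. Sum = 21.
n = 12, so closeness = 11/21.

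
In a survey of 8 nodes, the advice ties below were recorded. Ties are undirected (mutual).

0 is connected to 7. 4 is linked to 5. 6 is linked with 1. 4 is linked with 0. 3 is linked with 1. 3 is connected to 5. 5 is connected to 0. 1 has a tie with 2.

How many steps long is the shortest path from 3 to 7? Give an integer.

3

One shortest route is 3 – 5 – 0 – 7, which uses 3 edges, and at distance 2 from 3 we only reach {0, 2, 4, 6}, which does not include 7. So d(3,7) = 3.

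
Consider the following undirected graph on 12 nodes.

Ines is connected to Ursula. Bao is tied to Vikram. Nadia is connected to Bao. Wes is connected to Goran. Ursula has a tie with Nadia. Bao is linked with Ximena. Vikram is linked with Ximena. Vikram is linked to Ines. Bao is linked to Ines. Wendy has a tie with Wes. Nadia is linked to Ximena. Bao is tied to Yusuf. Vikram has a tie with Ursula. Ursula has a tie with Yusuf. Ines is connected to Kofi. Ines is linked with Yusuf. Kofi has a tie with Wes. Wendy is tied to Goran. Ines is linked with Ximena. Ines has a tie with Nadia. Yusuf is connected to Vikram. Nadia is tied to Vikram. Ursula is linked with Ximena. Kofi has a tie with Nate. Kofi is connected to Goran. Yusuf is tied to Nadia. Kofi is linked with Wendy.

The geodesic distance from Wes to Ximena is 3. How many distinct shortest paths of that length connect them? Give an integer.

1

The shortest distance is 3, and the only length-3 path is Wes–Kofi–Ines–Ximena. So there is exactly 1 shortest path.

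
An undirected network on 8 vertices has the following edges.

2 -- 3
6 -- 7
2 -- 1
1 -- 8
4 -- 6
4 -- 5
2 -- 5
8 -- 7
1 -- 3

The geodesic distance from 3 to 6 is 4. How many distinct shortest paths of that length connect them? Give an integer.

2

The shortest distance is 4. The length-4 paths are: 3–1–8–7–6; 3–2–5–4–6.
That gives 2 distinct shortest paths.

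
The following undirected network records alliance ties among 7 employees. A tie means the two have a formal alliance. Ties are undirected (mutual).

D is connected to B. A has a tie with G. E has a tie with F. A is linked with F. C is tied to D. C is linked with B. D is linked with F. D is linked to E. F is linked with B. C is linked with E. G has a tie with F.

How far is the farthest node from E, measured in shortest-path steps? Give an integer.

2

Distances from E: A:2, B:2, C:1, D:1, F:1, G:2.
The largest is 2 (to A, G, and B), so the eccentricity of E is 2.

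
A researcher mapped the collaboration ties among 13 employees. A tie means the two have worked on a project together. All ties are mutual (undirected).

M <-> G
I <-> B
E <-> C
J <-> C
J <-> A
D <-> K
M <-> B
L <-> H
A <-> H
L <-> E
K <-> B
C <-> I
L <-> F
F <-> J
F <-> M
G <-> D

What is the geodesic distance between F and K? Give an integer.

One shortest route is F – M – B – K, which uses 3 edges, and at distance 2 from F we only reach {A, B, C, E, G, H}, which does not include K. So d(F,K) = 3.

3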